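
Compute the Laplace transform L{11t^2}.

L{11t^2} = 11 · L{t^2} = 11 · 2/s^3 = 22/s^3

Final answer: 22/s^3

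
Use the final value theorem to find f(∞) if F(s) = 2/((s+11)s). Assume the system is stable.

f(∞) = lim_{s→0} sF(s) = lim_{s→0} 2/(s+11) = 2/11

Final answer: 2/11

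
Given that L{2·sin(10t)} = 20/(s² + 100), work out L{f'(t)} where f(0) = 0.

L{f'(t)} = s·F(s) - f(0) = s·20/(s² + 100) - 0 = 20s/(s² + 100)

Final answer: 20s/(s² + 100)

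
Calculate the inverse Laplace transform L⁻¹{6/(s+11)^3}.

L⁻¹{n!/(s-a)^(n+1)} = t^n·e^(at) with n=2, a=-11. So L⁻¹{2/(s+11)^3} = t^2·e^(-11t), and L⁻¹{6/(s+11)^3} = (6/2)·t^2·e^(-11t) = 3·t^2·e^(-11t)

Final answer: 3·t^2·e^(-11t)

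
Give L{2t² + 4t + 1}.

L{2t² + 4t + 1} = 2·2/s³ + 4/s² + 1/s = 4/s³ + 4/s² + 1/s

Final answer: 4/s³ + 4/s² + 1/s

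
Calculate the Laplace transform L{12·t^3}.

L{t^n} = n!/s^(n+1), so L{t^3} = 6/s^4. Then L{12·t^3} = 12·6/s^4 = 72/s^4

Final answer: 72/s^4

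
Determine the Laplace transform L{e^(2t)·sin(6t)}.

L{e^(at)·sin(ωt)} = ω/((s-a)² + ω²), so L{e^(2t)·sin(6t)} = 6/((s-2)² + 36)

Final answer: 6/((s-2)² + 36)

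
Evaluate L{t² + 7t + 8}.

L{t² + 7t + 8} = 2/s³ + 7/s² + 8/s = 2/s³ + 7/s² + 8/s

Final answer: 2/s³ + 7/s² + 8/s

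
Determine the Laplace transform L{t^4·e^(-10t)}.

L{t^n·e^(at)} = n!/(s-a)^(n+1), so L{t^4·e^(-10t)} = 24/(s+10)^5

Final answer: 24/(s+10)^5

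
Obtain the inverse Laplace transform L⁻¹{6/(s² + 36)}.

L⁻¹{6/(s² + 36)} = sin(6t)

Final answer: sin(6t)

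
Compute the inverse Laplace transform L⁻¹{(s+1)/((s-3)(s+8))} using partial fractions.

Using partial fractions, f(t) = (4e^(3t) + 7e^(-8t))/11

Final answer: (4e^(3t) + 7e^(-8t))/11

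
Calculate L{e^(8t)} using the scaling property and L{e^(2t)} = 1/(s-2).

Using L{f(at)} = (1/a)F(s/a) with a=4 and f(t) = e^(2t): L{e^(8t)} = (1/4) · 1/((s/4)-2) = (1/4) · 4/(s-8) = 1/(s-8)

Final answer: 1/(s-8)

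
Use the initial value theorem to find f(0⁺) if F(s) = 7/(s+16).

f(0⁺) = lim_{s→∞} s·7/(s+16) = lim_{s→∞} 7s/(s+16) = 7

Final answer: 7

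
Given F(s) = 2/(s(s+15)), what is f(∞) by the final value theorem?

f(∞) = lim_{s→0} s·2/(s(s+15)) = lim_{s→0} 2/(s+15) = 2/15 = 2/15

Final answer: 2/15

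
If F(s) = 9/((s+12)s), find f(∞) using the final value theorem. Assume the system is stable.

f(∞) = lim_{s→0} sF(s) = lim_{s→0} 9/(s+12) = 3/4

Final answer: 3/4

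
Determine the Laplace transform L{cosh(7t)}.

L{cosh(ωt)} = s/(s² - ω²), so L{cosh(7t)} = s/(s² - 49)

Final answer: s/(s² - 49)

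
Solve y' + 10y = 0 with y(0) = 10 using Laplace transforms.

L{y'} + 10L{y} = 0. sY - 10 + 10Y = 0. Y(s+10) = 10. Y = 10/(s+10)

Final answer: y(t) = 10e^(-10t)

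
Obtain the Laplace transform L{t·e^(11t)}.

L{t^n·e^(at)} = n!/(s-a)^(n+1), so L{t·e^(11t)} = 1/(s-11)^2

Final answer: 1/(s-11)^2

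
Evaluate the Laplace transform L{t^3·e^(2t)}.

L{t^n·e^(at)} = n!/(s-a)^(n+1), so L{t^3·e^(2t)} = 6/(s-2)^4

Final answer: 6/(s-2)^4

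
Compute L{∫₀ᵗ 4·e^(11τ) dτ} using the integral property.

L{∫₀ᵗ f(τ)dτ} = F(s)/s with F(s) = 4/(s-11), so L{∫₀ᵗ 4·e^(11τ) dτ} = 4/(s(s-11))

Final answer: 4/(s(s-11))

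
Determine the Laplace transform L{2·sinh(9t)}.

L{sinh(ωt)} = ω/(s² - ω²), so L{sinh(9t)} = 9/(s² - 81). Then L{2·sinh(9t)} = 2·9/(s² - 81) = 18/(s² - 81)

Final answer: 18/(s² - 81)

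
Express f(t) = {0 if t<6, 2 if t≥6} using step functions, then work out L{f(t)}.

f(t) = 2·u(t-6). L{u(t-6)} = e^(-6s)/s, so L{f(t)} = 2·e^(-6s)/s

Final answer: 2·e^(-6s)/s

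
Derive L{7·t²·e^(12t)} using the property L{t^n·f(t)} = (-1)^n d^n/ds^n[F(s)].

L{e^(12t)} = 1/(s-12). d/ds[1/(s-12)] = -1/(s-12)². d²/ds²[1/(s-12)] = 2/(s-12)³. So L{t²·e^(12t)} = (-1)² · 2/(s-12)³ = 2/(s-12)³. Then L{7·t²·e^(12t)} = 7·2/(s-12)³ = 14/(s-12)³

Final answer: 14/(s-12)³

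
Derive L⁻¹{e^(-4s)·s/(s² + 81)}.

L⁻¹{s/(s² + 81)} = cos(9t). By the time shift theorem, L⁻¹{e^(-as)F(s)} = u(t-a)f(t-a) with a=4, so L⁻¹{e^(-4s)·s/(s² + 81)} = u(t-4)·cos(9(t-4))

Final answer: u(t-4)·cos(9(t-4))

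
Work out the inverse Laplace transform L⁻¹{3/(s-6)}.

L⁻¹{1/(s-a)} = e^(at), so L⁻¹{1/(s-6)} = e^(6t), and L⁻¹{3/(s-6)} = 3·e^(6t)

Final answer: 3·e^(6t)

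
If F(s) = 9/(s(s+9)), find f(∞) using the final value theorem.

f(∞) = lim_{s→0} s·9/(s(s+9)) = lim_{s→0} 9/(s+9) = 9/9 = 1

Final answer: 1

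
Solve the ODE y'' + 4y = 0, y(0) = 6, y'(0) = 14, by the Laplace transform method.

L{y''} + 4L{y} = 0. s²Y - 6s - 14 + 4Y = 0. Y(s² + 4) = 6s + 14. Y = (6s + 14)/(s² + 4). Inverting: y(t) = 6cos(2t) + 7sin(2t)

Final answer: y(t) = 6cos(2t) + 7sin(2t)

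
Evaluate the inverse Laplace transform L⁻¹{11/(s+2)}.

L⁻¹{1/(s-a)} = e^(at), so L⁻¹{1/(s+2)} = e^(-2t), and L⁻¹{11/(s+2)} = 11·e^(-2t)

Final answer: 11·e^(-2t)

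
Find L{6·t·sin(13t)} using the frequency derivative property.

L{sin(13t)} = 13/(s² + 169). By L{t·f(t)} = -F'(s): -d/ds[13/(s² + 169)] = -(13)·(-2s)/(s² + 169)² = 26s/(s² + 169)². Then L{6·t·sin(13t)} = 6·26s/(s² + 169)² = 156s/(s² + 169)²

Final answer: 156s/(s² + 169)²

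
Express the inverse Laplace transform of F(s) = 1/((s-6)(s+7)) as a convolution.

1/((s-6)(s+7)) = (1/(s-6))·(1/(s+7)) = L{e^(6t)}·L{e^(-7t)}. So f(t) = e^(6t)*e^(-7t) = ∫₀ᵗ e^(6τ)·e^(-7(t-τ)) dτ

Final answer: ∫₀ᵗ e^(6τ)·e^(-7(t-τ)) dτ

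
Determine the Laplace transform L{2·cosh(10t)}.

L{cosh(ωt)} = s/(s² - ω²), so L{cosh(10t)} = s/(s² - 100). Then L{2·cosh(10t)} = 2·s/(s² - 100) = 2s/(s² - 100)

Final answer: 2s/(s² - 100)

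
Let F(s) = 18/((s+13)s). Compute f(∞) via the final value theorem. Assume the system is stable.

f(∞) = lim_{s→0} sF(s) = lim_{s→0} 18/(s+13) = 18/13

Final answer: 18/13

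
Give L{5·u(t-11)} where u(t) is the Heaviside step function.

L{u(t-a)} = e^(-as)/s. Here a=11, so L{u(t-11)} = e^(-11s)/s, and L{5·u(t-11)} = 5·e^(-11s)/s

Final answer: 5·e^(-11s)/s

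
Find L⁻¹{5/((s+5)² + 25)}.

Form: b/((s-a)² + b²) → e^(at)sin(bt). With a=-5, b=5

Final answer: e^(-5t)·sin(5t)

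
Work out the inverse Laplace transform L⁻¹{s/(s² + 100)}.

L⁻¹{s/(s² + 100)} = cos(10t)

Final answer: cos(10t)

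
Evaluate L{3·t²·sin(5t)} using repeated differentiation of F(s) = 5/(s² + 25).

F(s) = 5/(s² + 25). F'(s) = -10s/(s² + 25)². F''(s) = -10(25 - 3s²)/(s² + 25)³ = (30s² - 250)/(s² + 25)³. So L{t²·sin(5t)} = (-1)² F''(s) = (30s² - 250)/(s² + 25)³. Then L{3·t²·sin(5t)} = 3·(30s² - 250)/(s² + 25)³ = (90s² - 750)/(s² + 25)³

Final answer: (90s² - 750)/(s² + 25)³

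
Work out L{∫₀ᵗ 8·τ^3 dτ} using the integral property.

L{∫₀ᵗ f(τ)dτ} = F(s)/s with f(t) = 8t^3. F(s) = 48/s^4, so L{∫₀ᵗ 8·τ^3 dτ} = (48/s^4)/s = 48/s^5. (Check: ∫₀ᵗ 8·τ^3 dτ = 8t^4/4.)

Final answer: 48/s^5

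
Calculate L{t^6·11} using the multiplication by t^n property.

L{11} = 11/s. d^1/ds^1[1/s] = -1/s². d^2/ds^2[1/s] = 2/s^3. d^3/ds^3[1/s] = -6/s^4. d^4/ds^4[1/s] = 24/s^5. d^5/ds^5[1/s] = -120/s^6. d^6/ds^6[1/s] = 720/s^7. So L{t^6} = (-1)^{6}·720/s^7 = 720/s^7. Then L{t^6·11} = 11·720/s^7 = 7920/s^7

Final answer: 7920/s^7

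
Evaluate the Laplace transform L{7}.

L{7} = 7 · L{1} = 7/s

Final answer: 7/s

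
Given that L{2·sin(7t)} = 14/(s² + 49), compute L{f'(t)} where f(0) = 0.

L{f'(t)} = s·F(s) - f(0) = s·14/(s² + 49) - 0 = 14s/(s² + 49)

Final answer: 14s/(s² + 49)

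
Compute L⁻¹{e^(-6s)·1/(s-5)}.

L⁻¹{1/(s-5)} = e^(5t). By the time shift theorem, L⁻¹{e^(-as)F(s)} = u(t-a)f(t-a) with a=6, so L⁻¹{e^(-6s)·1/(s-5)} = u(t-6)·e^(5(t-6))

Final answer: u(t-6)·e^(5(t-6))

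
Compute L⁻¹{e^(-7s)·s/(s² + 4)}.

L⁻¹{s/(s² + 4)} = cos(2t). By the time shift theorem, L⁻¹{e^(-as)F(s)} = u(t-a)f(t-a) with a=7, so L⁻¹{e^(-7s)·s/(s² + 4)} = u(t-7)·cos(2(t-7))

Final answer: u(t-7)·cos(2(t-7))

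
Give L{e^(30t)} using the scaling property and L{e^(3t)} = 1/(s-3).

Using L{f(at)} = (1/a)F(s/a) with a=10 and f(t) = e^(3t): L{e^(30t)} = (1/10) · 1/((s/10)-3) = (1/10) · 10/(s-30) = 1/(s-30)

Final answer: 1/(s-30)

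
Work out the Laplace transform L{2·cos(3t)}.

L{cos(ωt)} = s/(s² + ω²), so L{cos(3t)} = s/(s² + 9). Then L{2·cos(3t)} = 2·s/(s² + 9) = 2s/(s² + 9)

Final answer: 2s/(s² + 9)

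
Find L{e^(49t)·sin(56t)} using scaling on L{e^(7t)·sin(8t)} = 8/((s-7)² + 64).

Scaling with a=7: L{e^(49t)·sin(56t)} = (1/7) · 8/((s/7-7)² + 64). Simplifying: 56/((s-49)² + 3136)

Final answer: 56/((s-49)² + 3136)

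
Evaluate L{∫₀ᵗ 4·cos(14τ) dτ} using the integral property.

L{∫₀ᵗ f(τ)dτ} = F(s)/s with F(s) = 4s/(s² + 196), so the result is (4s/(s² + 196))/s = 4/(s² + 196)

Final answer: 4/(s² + 196)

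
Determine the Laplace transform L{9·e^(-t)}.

L{e^(at)} = 1/(s-a), so L{e^(-t)} = 1/(s+1). Then L{9·e^(-t)} = 9/(s+1)

Final answer: 9/(s+1)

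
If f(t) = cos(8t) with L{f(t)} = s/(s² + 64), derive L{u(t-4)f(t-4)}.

Time shift theorem: L{u(t-a)f(t-a)} = e^(-as)F(s). Here a=4, F(s) = s/(s² + 64), so L{u(t-4)f(t-4)} = e^(-4s)·s/(s² + 64)

Final answer: e^(-4s)·s/(s² + 64)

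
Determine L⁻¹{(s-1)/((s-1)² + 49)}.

Using frequency shift: L⁻¹{(s-a)/((s-a)² + b²)} = e^(at)cos(bt). Here a=1, b=7

Final answer: e^t·cos(7t)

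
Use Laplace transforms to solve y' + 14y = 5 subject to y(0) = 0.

sY + 14Y = 5/s. Y = 5/(s(s+14)). Partial fractions: Y = 5/14/s - 5/14/(s+14)

Final answer: y(t) = 5/14(1 - e^(-14t))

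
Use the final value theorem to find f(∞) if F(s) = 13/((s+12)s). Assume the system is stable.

f(∞) = lim_{s→0} sF(s) = lim_{s→0} 13/(s+12) = 13/12

Final answer: 13/12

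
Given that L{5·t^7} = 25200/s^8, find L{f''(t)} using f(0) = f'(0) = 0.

L{f''(t)} = s²F(s) - sf(0) - f'(0) = s²·25200/s^8 - 0 - 0 = 25200/s^6

Final answer: 25200/s^6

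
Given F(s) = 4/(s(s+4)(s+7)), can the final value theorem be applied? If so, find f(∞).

Poles of sF(s) = 4/((s+4)(s+7)) are at s = -4 and s = -7, both in the left half-plane. Theorem applies. f(∞) = lim_{s→0} sF(s) = 4/(4·7) = 1/7

Final answer: 1/7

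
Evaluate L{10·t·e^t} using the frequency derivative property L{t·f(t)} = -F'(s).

L{e^t} = 1/(s-1). By frequency derivative: L{t·e^t} = -d/ds[1/(s-1)] = -(-1)/(s-1)² = 1/(s-1)². Then L{10·t·e^t} = 10·1/(s-1)² = 10/(s-1)²

Final answer: 10/(s-1)²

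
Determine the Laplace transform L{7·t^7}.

L{t^n} = n!/s^(n+1), so L{t^7} = 5040/s^8. Then L{7·t^7} = 7·5040/s^8 = 35280/s^8

Final answer: 35280/s^8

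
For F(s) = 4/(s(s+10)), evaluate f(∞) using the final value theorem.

f(∞) = lim_{s→0} s·4/(s(s+10)) = lim_{s→0} 4/(s+10) = 4/10 = 2/5

Final answer: 2/5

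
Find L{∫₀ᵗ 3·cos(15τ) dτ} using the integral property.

L{∫₀ᵗ f(τ)dτ} = F(s)/s with F(s) = 3s/(s² + 225), so the result is (3s/(s² + 225))/s = 3/(s² + 225)

Final answer: 3/(s² + 225)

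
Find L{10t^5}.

L{t^n} = n!/s^(n+1). So L{10t^5} = 10·5!/s^6 = 1200/s^6

Final answer: 1200/s^6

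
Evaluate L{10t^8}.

L{t^n} = n!/s^(n+1). So L{10t^8} = 10·8!/s^9 = 403200/s^9

Final answer: 403200/s^9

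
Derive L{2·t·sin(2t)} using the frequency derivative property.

L{sin(2t)} = 2/(s² + 4). By L{t·f(t)} = -F'(s): -d/ds[2/(s² + 4)] = -(2)·(-2s)/(s² + 4)² = 4s/(s² + 4)². Then L{2·t·sin(2t)} = 2·4s/(s² + 4)² = 8s/(s² + 4)²

Final answer: 8s/(s² + 4)²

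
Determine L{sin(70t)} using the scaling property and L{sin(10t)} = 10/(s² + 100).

Using L{f(at)} = (1/a)F(s/a) with a=7: L{sin(70t)} = (1/7) · 10/((s/7)² + 100) = (1/7) · 10·49/(s² + 4900) = 70/(s² + 4900)

Final answer: 70/(s² + 4900)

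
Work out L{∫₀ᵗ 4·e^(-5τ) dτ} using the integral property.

L{∫₀ᵗ f(τ)dτ} = F(s)/s with F(s) = 4/(s+5), so L{∫₀ᵗ 4·e^(-5τ) dτ} = 4/(s(s+5))

Final answer: 4/(s(s+5))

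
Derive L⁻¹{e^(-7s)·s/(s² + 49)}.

L⁻¹{s/(s² + 49)} = cos(7t). By the time shift theorem, L⁻¹{e^(-as)F(s)} = u(t-a)f(t-a) with a=7, so L⁻¹{e^(-7s)·s/(s² + 49)} = u(t-7)·cos(7(t-7))

Final answer: u(t-7)·cos(7(t-7))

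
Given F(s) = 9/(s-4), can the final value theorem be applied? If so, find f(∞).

sF(s) = 9s/(s-4) has a pole at s = 4 in the right half-plane. Theorem does NOT apply (unstable system; f(t) = 9·e^(4t) grows without bound).

Final answer: Not applicable (unstable)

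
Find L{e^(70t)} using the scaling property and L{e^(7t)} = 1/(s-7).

Using L{f(at)} = (1/a)F(s/a) with a=10 and f(t) = e^(7t): L{e^(70t)} = (1/10) · 1/((s/10)-7) = (1/10) · 10/(s-70) = 1/(s-70)

Final answer: 1/(s-70)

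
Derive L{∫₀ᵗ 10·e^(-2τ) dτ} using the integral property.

L{∫₀ᵗ f(τ)dτ} = F(s)/s with F(s) = 10/(s+2), so L{∫₀ᵗ 10·e^(-2τ) dτ} = 10/(s(s+2))

Final answer: 10/(s(s+2))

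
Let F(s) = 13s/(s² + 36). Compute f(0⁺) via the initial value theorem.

f(0⁺) = lim_{s→∞} s·13s/(s² + 36) = lim_{s→∞} 13s²/(s² + 36) = 13

Final answer: 13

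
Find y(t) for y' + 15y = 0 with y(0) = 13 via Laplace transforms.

L{y'} + 15L{y} = 0. sY - 13 + 15Y = 0. Y(s+15) = 13. Y = 13/(s+15)

Final answer: y(t) = 13e^(-15t)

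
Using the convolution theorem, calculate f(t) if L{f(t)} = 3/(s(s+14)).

3/(s(s+14)) = (3/s)·(1/(s+14)) = L{3}·L{e^(-14t)}. By convolution, f(t) = 3*e^(-14t) = ∫₀ᵗ 3·e^(-14τ) dτ = 3·(1 - e^(-14t))/14

Final answer: 3·(1 - e^(-14t))/14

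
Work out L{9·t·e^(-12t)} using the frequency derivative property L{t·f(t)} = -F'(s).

L{e^(-12t)} = 1/(s+12). By frequency derivative: L{t·e^(-12t)} = -d/ds[1/(s+12)] = -(-1)/(s+12)² = 1/(s+12)². Then L{9·t·e^(-12t)} = 9·1/(s+12)² = 9/(s+12)²

Final answer: 9/(s+12)²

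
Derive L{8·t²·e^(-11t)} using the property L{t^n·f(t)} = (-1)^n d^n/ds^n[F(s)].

L{e^(-11t)} = 1/(s+11). d/ds[1/(s+11)] = -1/(s+11)². d²/ds²[1/(s+11)] = 2/(s+11)³. So L{t²·e^(-11t)} = (-1)² · 2/(s+11)³ = 2/(s+11)³. Then L{8·t²·e^(-11t)} = 8·2/(s+11)³ = 16/(s+11)³

Final answer: 16/(s+11)³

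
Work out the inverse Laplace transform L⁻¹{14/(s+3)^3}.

L⁻¹{n!/(s-a)^(n+1)} = t^n·e^(at) with n=2, a=-3. So L⁻¹{2/(s+3)^3} = t^2·e^(-3t), and L⁻¹{14/(s+3)^3} = (14/2)·t^2·e^(-3t) = 7·t^2·e^(-3t)

Final answer: 7·t^2·e^(-3t)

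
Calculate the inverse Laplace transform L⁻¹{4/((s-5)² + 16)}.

Using frequency shift, L⁻¹{4/((s-5)² + 16)} = e^(5t)·sin(4t)

Final answer: e^(5t)·sin(4t)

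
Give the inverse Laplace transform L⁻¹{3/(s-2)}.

L⁻¹{1/(s-a)} = e^(at), so L⁻¹{1/(s-2)} = e^(2t), and L⁻¹{3/(s-2)} = 3·e^(2t)

Final answer: 3·e^(2t)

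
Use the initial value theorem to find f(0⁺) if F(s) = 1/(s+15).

f(0⁺) = lim_{s→∞} s·1/(s+15) = lim_{s→∞} s/(s+15) = 1

Final answer: 1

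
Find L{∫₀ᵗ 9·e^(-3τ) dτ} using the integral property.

L{∫₀ᵗ f(τ)dτ} = F(s)/s with F(s) = 9/(s+3), so L{∫₀ᵗ 9·e^(-3τ) dτ} = 9/(s(s+3))

Final answer: 9/(s(s+3))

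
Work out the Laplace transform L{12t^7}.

L{12t^7} = 12 · L{t^7} = 12 · 5040/s^8 = 60480/s^8

Final answer: 60480/s^8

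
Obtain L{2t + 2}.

L{2t + 2} = 2·L{t} + 2·L{1} = 2/s² + 2/s

Final answer: 2/s² + 2/s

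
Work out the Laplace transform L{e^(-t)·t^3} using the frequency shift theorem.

L{e^(at)·t^n} = n!/(s-a)^(n+1), so L{e^(-t)·t^3} = 6/(s+1)^4

Final answer: 6/(s+1)^4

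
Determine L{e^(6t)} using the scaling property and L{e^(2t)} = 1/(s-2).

Using L{f(at)} = (1/a)F(s/a) with a=3 and f(t) = e^(2t): L{e^(6t)} = (1/3) · 1/((s/3)-2) = (1/3) · 3/(s-6) = 1/(s-6)

Final answer: 1/(s-6)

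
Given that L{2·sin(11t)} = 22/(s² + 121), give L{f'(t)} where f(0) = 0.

L{f'(t)} = s·F(s) - f(0) = s·22/(s² + 121) - 0 = 22s/(s² + 121)

Final answer: 22s/(s² + 121)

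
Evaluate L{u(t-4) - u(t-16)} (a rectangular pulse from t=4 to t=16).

L{u(t-a)} = e^(-as)/s. L{u(t-4) - u(t-16)} = (e^(-4s) - e^(-16s))/s

Final answer: (e^(-4s) - e^(-16s))/s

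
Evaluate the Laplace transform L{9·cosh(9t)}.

L{cosh(ωt)} = s/(s² - ω²), so L{cosh(9t)} = s/(s² - 81). Then L{9·cosh(9t)} = 9·s/(s² - 81) = 9s/(s² - 81)

Final answer: 9s/(s² - 81)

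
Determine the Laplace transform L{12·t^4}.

L{t^n} = n!/s^(n+1), so L{t^4} = 24/s^5. Then L{12·t^4} = 12·24/s^5 = 288/s^5

Final answer: 288/s^5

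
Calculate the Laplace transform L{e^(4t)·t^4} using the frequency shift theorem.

L{e^(at)·t^n} = n!/(s-a)^(n+1), so L{e^(4t)·t^4} = 24/(s-4)^5

Final answer: 24/(s-4)^5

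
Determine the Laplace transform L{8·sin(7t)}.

L{sin(ωt)} = ω/(s² + ω²), so L{sin(7t)} = 7/(s² + 49). Then L{8·sin(7t)} = 8·7/(s² + 49) = 56/(s² + 49)

Final answer: 56/(s² + 49)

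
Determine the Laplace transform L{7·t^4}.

L{t^n} = n!/s^(n+1), so L{t^4} = 24/s^5. Then L{7·t^4} = 7·24/s^5 = 168/s^5

Final answer: 168/s^5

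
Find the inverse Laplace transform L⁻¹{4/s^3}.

L⁻¹{n!/s^(n+1)} = t^n with n=2. So L⁻¹{2/s^3} = t^2, and L⁻¹{4/s^3} = (4/2)·t^2 = 2·t^2

Final answer: 2·t^2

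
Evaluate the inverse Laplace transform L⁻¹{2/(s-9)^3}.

L⁻¹{n!/(s-a)^(n+1)} = t^n·e^(at), so L⁻¹{2/(s-9)^3} = t^2·e^(9t)

Final answer: t^2·e^(9t)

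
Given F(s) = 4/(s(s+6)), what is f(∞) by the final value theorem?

f(∞) = lim_{s→0} s·4/(s(s+6)) = lim_{s→0} 4/(s+6) = 4/6 = 2/3

Final answer: 2/3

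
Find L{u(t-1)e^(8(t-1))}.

u(t-a)f(t-a) with f(t)=e^(8t). L{e^(8t)} = 1/(s-8). By time shift: e^(-s)/(s-8)

Final answer: e^(-s)/(s-8)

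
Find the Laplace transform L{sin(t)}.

L{sin(ωt)} = ω/(s² + ω²), so L{sin(t)} = 1/(s² + 1)

Final answer: 1/(s² + 1)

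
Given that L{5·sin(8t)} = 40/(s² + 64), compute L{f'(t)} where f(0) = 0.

L{f'(t)} = s·F(s) - f(0) = s·40/(s² + 64) - 0 = 40s/(s² + 64)

Final answer: 40s/(s² + 64)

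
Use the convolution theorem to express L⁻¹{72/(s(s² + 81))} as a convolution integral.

72/(s(s² + 81)) = (1/s)·(72/(s² + 81)) = L{1}·L{8·sin(9t)}. So f(t) = 1*(8·sin(9t)) = ∫₀ᵗ 8·sin(9τ) dτ

Final answer: ∫₀ᵗ 8·sin(9τ) dτ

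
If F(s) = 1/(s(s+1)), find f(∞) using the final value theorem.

f(∞) = lim_{s→0} s·1/(s(s+1)) = lim_{s→0} 1/(s+1) = 1/1 = 1

Final answer: 1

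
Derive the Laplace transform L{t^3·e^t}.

L{t^n·e^(at)} = n!/(s-a)^(n+1), so L{t^3·e^t} = 6/(s-1)^4

Final answer: 6/(s-1)^4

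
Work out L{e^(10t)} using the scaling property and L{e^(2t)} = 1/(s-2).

Using L{f(at)} = (1/a)F(s/a) with a=5 and f(t) = e^(2t): L{e^(10t)} = (1/5) · 1/((s/5)-2) = (1/5) · 5/(s-10) = 1/(s-10)

Final answer: 1/(s-10)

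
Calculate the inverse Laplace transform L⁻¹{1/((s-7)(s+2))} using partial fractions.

Decompose: A/(s-7) + B/(s+2). A = 1/9, B = -1/9. f(t) = (e^(7t) - e^(-2t))/9

Final answer: (e^(7t) - e^(-2t))/9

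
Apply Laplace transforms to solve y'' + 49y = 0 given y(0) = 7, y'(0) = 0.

L{y''} + 49L{y} = 0. s²Y - 7s - 0 + 49Y = 0. Y(s² + 49) = 7s. Y = (7s)/(s² + 49). Inverting: y(t) = 7cos(7t)

Final answer: y(t) = 7cos(7t)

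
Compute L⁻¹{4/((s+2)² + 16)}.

Form: b/((s-a)² + b²) → e^(at)sin(bt). With a=-2, b=4

Final answer: e^(-2t)·sin(4t)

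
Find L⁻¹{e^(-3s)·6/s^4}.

L⁻¹{6/s^4} = t^3. By the time shift theorem, L⁻¹{e^(-as)F(s)} = u(t-a)f(t-a) with a=3, so L⁻¹{e^(-3s)·6/s^4} = u(t-3)·(t-3)^3

Final answer: u(t-3)·(t-3)^3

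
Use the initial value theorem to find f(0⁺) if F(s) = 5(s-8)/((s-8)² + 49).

f(0⁺) = lim_{s→∞} sF(s) = lim_{s→∞} 5s(s-8)/((s-8)² + 49) = 5

Final answer: 5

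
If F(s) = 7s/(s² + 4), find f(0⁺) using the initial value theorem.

f(0⁺) = lim_{s→∞} s·7s/(s² + 4) = lim_{s→∞} 7s²/(s² + 4) = 7

Final answer: 7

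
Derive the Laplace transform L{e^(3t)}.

L{e^(at)} = 1/(s-a), so L{e^(3t)} = 1/(s-3)

Final answer: 1/(s-3)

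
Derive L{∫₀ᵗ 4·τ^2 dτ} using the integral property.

L{∫₀ᵗ f(τ)dτ} = F(s)/s with f(t) = 4t^2. F(s) = 8/s^3, so L{∫₀ᵗ 4·τ^2 dτ} = (8/s^3)/s = 8/s^4. (Check: ∫₀ᵗ 4·τ^2 dτ = 4t^3/3.)

Final answer: 8/s^4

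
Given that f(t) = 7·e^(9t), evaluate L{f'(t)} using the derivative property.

f(0) = 7, F(s) = 7/(s-9). L{f'(t)} = s·F(s) - f(0) = 7s/(s-9) - 7 = (7s - 7(s-9))/(s-9) = 63/(s-9)

Final answer: 63/(s-9)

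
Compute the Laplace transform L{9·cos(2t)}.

L{cos(ωt)} = s/(s² + ω²), so L{cos(2t)} = s/(s² + 4). Then L{9·cos(2t)} = 9·s/(s² + 4) = 9s/(s² + 4)

Final answer: 9s/(s² + 4)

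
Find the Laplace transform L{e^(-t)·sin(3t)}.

L{e^(at)·sin(ωt)} = ω/((s-a)² + ω²), so L{e^(-t)·sin(3t)} = 3/((s+1)² + 9)

Final answer: 3/((s+1)² + 9)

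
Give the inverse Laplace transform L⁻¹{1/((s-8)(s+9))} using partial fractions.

Decompose: A/(s-8) + B/(s+9). A = 1/17, B = -1/17. f(t) = (e^(8t) - e^(-9t))/17

Final answer: (e^(8t) - e^(-9t))/17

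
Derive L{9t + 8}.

L{9t + 8} = 9·L{t} + 8·L{1} = 9/s² + 8/s

Final answer: 9/s² + 8/s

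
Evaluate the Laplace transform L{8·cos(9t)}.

L{cos(ωt)} = s/(s² + ω²), so L{cos(9t)} = s/(s² + 81). Then L{8·cos(9t)} = 8·s/(s² + 81) = 8s/(s² + 81)

Final answer: 8s/(s² + 81)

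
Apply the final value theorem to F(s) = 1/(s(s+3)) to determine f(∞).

f(∞) = lim_{s→0} s·1/(s(s+3)) = lim_{s→0} 1/(s+3) = 1/3 = 1/3

Final answer: 1/3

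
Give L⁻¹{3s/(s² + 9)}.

This is the form c·s/(s² + a²) with a = 3, c = 3. L⁻¹ = 3·cos(3t)

Final answer: 3·cos(3t)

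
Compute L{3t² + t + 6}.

L{3t² + t + 6} = 3·2/s³ + 1/s² + 6/s = 6/s³ + 1/s² + 6/s

Final answer: 6/s³ + 1/s² + 6/s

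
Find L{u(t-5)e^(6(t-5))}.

u(t-a)f(t-a) with f(t)=e^(6t). L{e^(6t)} = 1/(s-6). By time shift: e^(-5s)/(s-6)

Final answer: e^(-5s)/(s-6)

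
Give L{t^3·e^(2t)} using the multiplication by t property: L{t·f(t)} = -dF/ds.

Using L{t^n·e^(at)} = n!/(s-a)^(n+1), L{t^3·e^(2t)} = 6/(s-2)^4

Final answer: 6/(s-2)^4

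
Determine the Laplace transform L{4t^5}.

L{4t^5} = 4 · L{t^5} = 4 · 120/s^6 = 480/s^6

Final answer: 480/s^6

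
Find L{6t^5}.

L{t^n} = n!/s^(n+1). So L{6t^5} = 6·5!/s^6 = 720/s^6

Final answer: 720/s^6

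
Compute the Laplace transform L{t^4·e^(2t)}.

L{t^n·e^(at)} = n!/(s-a)^(n+1), so L{t^4·e^(2t)} = 24/(s-2)^5

Final answer: 24/(s-2)^5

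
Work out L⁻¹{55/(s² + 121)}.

This is the form c·a/(s² + a²) with a = 11, c = 5. L⁻¹ = 5·sin(11t)

Final answer: 5·sin(11t)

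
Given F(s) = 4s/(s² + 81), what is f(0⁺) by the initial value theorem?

f(0⁺) = lim_{s→∞} s·4s/(s² + 81) = lim_{s→∞} 4s²/(s² + 81) = 4

Final answer: 4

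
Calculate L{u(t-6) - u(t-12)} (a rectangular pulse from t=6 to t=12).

L{u(t-a)} = e^(-as)/s. L{u(t-6) - u(t-12)} = (e^(-6s) - e^(-12s))/s

Final answer: (e^(-6s) - e^(-12s))/s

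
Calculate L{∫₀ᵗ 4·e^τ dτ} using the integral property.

L{∫₀ᵗ f(τ)dτ} = F(s)/s with F(s) = 4/(s-1), so L{∫₀ᵗ 4·e^τ dτ} = 4/(s(s-1))

Final answer: 4/(s(s-1))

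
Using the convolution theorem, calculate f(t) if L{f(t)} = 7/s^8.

7/s^8 = (7/s)·(1/s^7) = L{7}·L{t^6/720}. By convolution, f(t) = 7*t^6/720 = ∫₀ᵗ 7·τ^6/720 dτ = 7·t^7/5040

Final answer: 7·t^7/5040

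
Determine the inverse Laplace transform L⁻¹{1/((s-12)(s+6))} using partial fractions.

Decompose: A/(s-12) + B/(s+6). A = 1/18, B = -1/18. f(t) = (e^(12t) - e^(-6t))/18

Final answer: (e^(12t) - e^(-6t))/18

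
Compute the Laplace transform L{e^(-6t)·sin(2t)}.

L{e^(at)·sin(ωt)} = ω/((s-a)² + ω²), so L{e^(-6t)·sin(2t)} = 2/((s+6)² + 4)

Final answer: 2/((s+6)² + 4)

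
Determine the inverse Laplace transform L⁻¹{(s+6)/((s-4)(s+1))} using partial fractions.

Using partial fractions, f(t) = (10e^(4t) - 5e^(-t))/5

Final answer: (10e^(4t) - 5e^(-t))/5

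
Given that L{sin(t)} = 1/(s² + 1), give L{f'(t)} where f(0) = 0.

L{f'(t)} = s·F(s) - f(0) = s·1/(s² + 1) - 0 = s/(s² + 1)

Final answer: s/(s² + 1)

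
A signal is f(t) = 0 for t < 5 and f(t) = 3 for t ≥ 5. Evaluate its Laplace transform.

f(t) = 3·u(t-5). L{u(t-5)} = e^(-5s)/s, so L{f(t)} = 3·e^(-5s)/s

Final answer: 3·e^(-5s)/s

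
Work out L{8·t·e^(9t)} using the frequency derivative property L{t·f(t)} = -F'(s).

L{e^(9t)} = 1/(s-9). By frequency derivative: L{t·e^(9t)} = -d/ds[1/(s-9)] = -(-1)/(s-9)² = 1/(s-9)². Then L{8·t·e^(9t)} = 8·1/(s-9)² = 8/(s-9)²

Final answer: 8/(s-9)²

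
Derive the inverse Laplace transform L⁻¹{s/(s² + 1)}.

L⁻¹{s/(s² + 1)} = cos(t)

Final answer: cos(t)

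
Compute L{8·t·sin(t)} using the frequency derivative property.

L{sin(t)} = 1/(s² + 1). By L{t·f(t)} = -F'(s): -d/ds[1/(s² + 1)] = -(1)·(-2s)/(s² + 1)² = 2s/(s² + 1)². Then L{8·t·sin(t)} = 8·2s/(s² + 1)² = 16s/(s² + 1)²

Final answer: 16s/(s² + 1)²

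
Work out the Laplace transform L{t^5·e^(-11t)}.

L{t^n·e^(at)} = n!/(s-a)^(n+1), so L{t^5·e^(-11t)} = 120/(s+11)^6

Final answer: 120/(s+11)^6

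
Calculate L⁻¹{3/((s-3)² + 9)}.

Form: b/((s-a)² + b²) → e^(at)sin(bt). With a=3, b=3

Final answer: e^(3t)·sin(3t)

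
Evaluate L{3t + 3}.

L{3t + 3} = 3·L{t} + 3·L{1} = 3/s² + 3/s

Final answer: 3/s² + 3/s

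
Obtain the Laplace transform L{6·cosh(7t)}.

L{cosh(ωt)} = s/(s² - ω²), so L{cosh(7t)} = s/(s² - 49). Then L{6·cosh(7t)} = 6·s/(s² - 49) = 6s/(s² - 49)

Final answer: 6s/(s² - 49)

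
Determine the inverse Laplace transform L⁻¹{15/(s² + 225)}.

L⁻¹{15/(s² + 225)} = sin(15t)

Final answer: sin(15t)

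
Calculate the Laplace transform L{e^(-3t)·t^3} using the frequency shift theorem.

L{e^(at)·t^n} = n!/(s-a)^(n+1), so L{e^(-3t)·t^3} = 6/(s+3)^4

Final answer: 6/(s+3)^4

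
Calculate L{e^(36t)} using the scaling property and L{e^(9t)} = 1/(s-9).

Using L{f(at)} = (1/a)F(s/a) with a=4 and f(t) = e^(9t): L{e^(36t)} = (1/4) · 1/((s/4)-9) = (1/4) · 4/(s-36) = 1/(s-36)

Final answer: 1/(s-36)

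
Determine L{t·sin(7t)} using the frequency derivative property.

L{sin(7t)} = 7/(s² + 49). By L{t·f(t)} = -F'(s): -d/ds[7/(s² + 49)] = -(7)·(-2s)/(s² + 49)² = 14s/(s² + 49)²

Final answer: 14s/(s² + 49)²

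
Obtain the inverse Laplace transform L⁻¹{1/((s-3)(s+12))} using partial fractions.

Decompose: A/(s-3) + B/(s+12). A = 1/15, B = -1/15. f(t) = (e^(3t) - e^(-12t))/15

Final answer: (e^(3t) - e^(-12t))/15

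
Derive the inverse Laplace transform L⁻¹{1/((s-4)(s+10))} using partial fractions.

Decompose: A/(s-4) + B/(s+10). A = 1/14, B = -1/14. f(t) = (e^(4t) - e^(-10t))/14

Final answer: (e^(4t) - e^(-10t))/14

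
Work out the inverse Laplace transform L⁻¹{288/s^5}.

L⁻¹{n!/s^(n+1)} = t^n with n=4. So L⁻¹{24/s^5} = t^4, and L⁻¹{288/s^5} = (288/24)·t^4 = 12·t^4

Final answer: 12·t^4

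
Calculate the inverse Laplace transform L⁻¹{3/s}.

L⁻¹{c/s} = c, so L⁻¹{3/s} = 3

Final answer: 3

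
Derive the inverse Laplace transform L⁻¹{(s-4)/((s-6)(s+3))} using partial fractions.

Using partial fractions, f(t) = (2e^(6t) + 7e^(-3t))/9

Final answer: (2e^(6t) + 7e^(-3t))/9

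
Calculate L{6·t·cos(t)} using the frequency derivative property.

L{cos(t)} = s/(s² + 1). Derivative: d/ds[s/(s² + 1)] = [(s² + 1) - s·2s]/(s² + 1)² = (1 - s²)/(s² + 1)². So L{t·cos(t)} = -F'(s) = (s² - 1)/(s² + 1)². Then L{6·t·cos(t)} = 6·(s² - 1)/(s² + 1)²

Final answer: 6·(s² - 1)/(s² + 1)²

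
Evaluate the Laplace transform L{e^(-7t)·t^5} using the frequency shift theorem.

L{e^(at)·t^n} = n!/(s-a)^(n+1), so L{e^(-7t)·t^5} = 120/(s+7)^6

Final answer: 120/(s+7)^6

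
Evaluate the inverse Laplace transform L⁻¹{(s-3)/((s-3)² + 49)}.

Using frequency shift, L⁻¹{(s-3)/((s-3)² + 49)} = e^(3t)·cos(7t)

Final answer: e^(3t)·cos(7t)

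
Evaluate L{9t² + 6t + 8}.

L{9t² + 6t + 8} = 9·2/s³ + 6/s² + 8/s = 18/s³ + 6/s² + 8/s

Final answer: 18/s³ + 6/s² + 8/s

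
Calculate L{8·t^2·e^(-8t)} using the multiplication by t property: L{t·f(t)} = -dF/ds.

Using L{t^n·e^(at)} = n!/(s-a)^(n+1), L{t^2·e^(-8t)} = 2/(s+8)^3, so L{8·t^2·e^(-8t)} = 8·2/(s+8)^3 = 16/(s+8)^3

Final answer: 16/(s+8)^3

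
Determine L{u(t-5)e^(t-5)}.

u(t-a)f(t-a) with f(t)=e^t. L{e^t} = 1/(s-1). By time shift: e^(-5s)/(s-1)

Final answer: e^(-5s)/(s-1)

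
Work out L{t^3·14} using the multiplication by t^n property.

L{14} = 14/s. d^1/ds^1[1/s] = -1/s². d^2/ds^2[1/s] = 2/s^3. d^3/ds^3[1/s] = -6/s^4. So L{t^3} = (-1)^{3}·-6/s^4 = 6/s^4. Then L{t^3·14} = 14·6/s^4 = 84/s^4

Final answer: 84/s^4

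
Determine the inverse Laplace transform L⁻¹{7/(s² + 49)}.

L⁻¹{7/(s² + 49)} = sin(7t)

Final answer: sin(7t)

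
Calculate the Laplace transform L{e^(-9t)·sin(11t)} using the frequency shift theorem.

Frequency shift: L{e^(at)f(t)} = F(s-a). L{e^(-9t)·sin(11t)} = 11/((s+9)² + 121)

Final answer: 11/((s+9)² + 121)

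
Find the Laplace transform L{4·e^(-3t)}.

L{e^(at)} = 1/(s-a), so L{e^(-3t)} = 1/(s+3). Then L{4·e^(-3t)} = 4/(s+3)

Final answer: 4/(s+3)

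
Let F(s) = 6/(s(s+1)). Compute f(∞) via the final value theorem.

f(∞) = lim_{s→0} s·6/(s(s+1)) = lim_{s→0} 6/(s+1) = 6/1 = 6

Final answer: 6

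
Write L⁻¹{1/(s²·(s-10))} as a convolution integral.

1/(s²·(s-10)) = (1/s^2)·(1/(s-10)) = L{t}·L{e^(10t)}. So f(t) = t*e^(10t) = ∫₀ᵗ τ·e^(10(t-τ)) dτ

Final answer: ∫₀ᵗ τ·e^(10(t-τ)) dτ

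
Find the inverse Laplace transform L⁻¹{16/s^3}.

L⁻¹{n!/s^(n+1)} = t^n with n=2. So L⁻¹{2/s^3} = t^2, and L⁻¹{16/s^3} = (16/2)·t^2 = 8·t^2

Final answer: 8·t^2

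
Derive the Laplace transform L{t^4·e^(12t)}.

L{t^n·e^(at)} = n!/(s-a)^(n+1), so L{t^4·e^(12t)} = 24/(s-12)^5

Final answer: 24/(s-12)^5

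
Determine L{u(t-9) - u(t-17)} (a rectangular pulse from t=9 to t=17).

L{u(t-a)} = e^(-as)/s. L{u(t-9) - u(t-17)} = (e^(-9s) - e^(-17s))/s

Final answer: (e^(-9s) - e^(-17s))/s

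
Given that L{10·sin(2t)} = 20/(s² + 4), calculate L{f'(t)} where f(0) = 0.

L{f'(t)} = s·F(s) - f(0) = s·20/(s² + 4) - 0 = 20s/(s² + 4)

Final answer: 20s/(s² + 4)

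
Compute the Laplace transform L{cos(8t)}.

L{cos(ωt)} = s/(s² + ω²), so L{cos(8t)} = s/(s² + 64)

Final answer: s/(s² + 64)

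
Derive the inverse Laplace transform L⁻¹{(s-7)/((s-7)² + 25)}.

Using frequency shift, L⁻¹{(s-7)/((s-7)² + 25)} = e^(7t)·cos(5t)

Final answer: e^(7t)·cos(5t)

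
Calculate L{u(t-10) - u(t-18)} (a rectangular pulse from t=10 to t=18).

L{u(t-a)} = e^(-as)/s. L{u(t-10) - u(t-18)} = (e^(-10s) - e^(-18s))/s

Final answer: (e^(-10s) - e^(-18s))/s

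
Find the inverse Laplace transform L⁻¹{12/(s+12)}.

L⁻¹{1/(s-a)} = e^(at), so L⁻¹{1/(s+12)} = e^(-12t), and L⁻¹{12/(s+12)} = 12·e^(-12t)

Final answer: 12·e^(-12t)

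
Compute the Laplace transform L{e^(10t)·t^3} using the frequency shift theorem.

L{e^(at)·t^n} = n!/(s-a)^(n+1), so L{e^(10t)·t^3} = 6/(s-10)^4

Final answer: 6/(s-10)^4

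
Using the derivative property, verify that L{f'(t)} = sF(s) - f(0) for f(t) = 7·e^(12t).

f'(t) = 84e^(12t). Direct: L{f'(t)} = 84/(s-12). Property: s·7/(s-12) - 7 = (7s - 7(s-12))/(s-12) = 84/(s-12). ✓

Final answer: 84/(s-12)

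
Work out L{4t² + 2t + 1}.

L{4t² + 2t + 1} = 4·2/s³ + 2/s² + 1/s = 8/s³ + 2/s² + 1/s

Final answer: 8/s³ + 2/s² + 1/s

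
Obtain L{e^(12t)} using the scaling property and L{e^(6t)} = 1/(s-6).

Using L{f(at)} = (1/a)F(s/a) with a=2 and f(t) = e^(6t): L{e^(12t)} = (1/2) · 1/((s/2)-6) = (1/2) · 2/(s-12) = 1/(s-12)

Final answer: 1/(s-12)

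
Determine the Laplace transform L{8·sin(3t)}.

L{sin(ωt)} = ω/(s² + ω²), so L{sin(3t)} = 3/(s² + 9). Then L{8·sin(3t)} = 8·3/(s² + 9) = 24/(s² + 9)

Final answer: 24/(s² + 9)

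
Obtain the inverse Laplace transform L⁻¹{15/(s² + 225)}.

L⁻¹{15/(s² + 225)} = sin(15t)

Final answer: sin(15t)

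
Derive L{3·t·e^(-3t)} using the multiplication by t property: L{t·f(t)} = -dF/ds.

Using L{t^n·e^(at)} = n!/(s-a)^(n+1), L{t·e^(-3t)} = 1/(s+3)^2, so L{3·t·e^(-3t)} = 3·1/(s+3)^2 = 3/(s+3)^2

Final answer: 3/(s+3)^2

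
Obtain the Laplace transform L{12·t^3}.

L{t^n} = n!/s^(n+1), so L{t^3} = 6/s^4. Then L{12·t^3} = 12·6/s^4 = 72/s^4

Final answer: 72/s^4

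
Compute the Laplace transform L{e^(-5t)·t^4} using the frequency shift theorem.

L{e^(at)·t^n} = n!/(s-a)^(n+1), so L{e^(-5t)·t^4} = 24/(s+5)^5

Final answer: 24/(s+5)^5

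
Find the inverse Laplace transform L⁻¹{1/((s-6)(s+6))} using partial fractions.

Decompose: A/(s-6) + B/(s+6). A = 1/12, B = -1/12. f(t) = (e^(6t) - e^(-6t))/12

Final answer: (e^(6t) - e^(-6t))/12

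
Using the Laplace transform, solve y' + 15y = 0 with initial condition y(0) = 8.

L{y'} + 15L{y} = 0. sY - 8 + 15Y = 0. Y(s+15) = 8. Y = 8/(s+15)

Final answer: y(t) = 8e^(-15t)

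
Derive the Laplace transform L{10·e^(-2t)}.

L{e^(at)} = 1/(s-a), so L{e^(-2t)} = 1/(s+2). Then L{10·e^(-2t)} = 10/(s+2)

Final answer: 10/(s+2)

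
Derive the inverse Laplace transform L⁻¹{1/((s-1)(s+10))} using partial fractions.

Decompose: A/(s-1) + B/(s+10). A = 1/11, B = -1/11. f(t) = (e^t - e^(-10t))/11

Final answer: (e^t - e^(-10t))/11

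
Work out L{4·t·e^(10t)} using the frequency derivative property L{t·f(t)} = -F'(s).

L{e^(10t)} = 1/(s-10). By frequency derivative: L{t·e^(10t)} = -d/ds[1/(s-10)] = -(-1)/(s-10)² = 1/(s-10)². Then L{4·t·e^(10t)} = 4·1/(s-10)² = 4/(s-10)²

Final answer: 4/(s-10)²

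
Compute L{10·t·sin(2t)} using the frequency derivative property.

L{sin(2t)} = 2/(s² + 4). By L{t·f(t)} = -F'(s): -d/ds[2/(s² + 4)] = -(2)·(-2s)/(s² + 4)² = 4s/(s² + 4)². Then L{10·t·sin(2t)} = 10·4s/(s² + 4)² = 40s/(s² + 4)²

Final answer: 40s/(s² + 4)²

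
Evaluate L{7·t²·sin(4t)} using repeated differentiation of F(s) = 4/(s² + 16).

F(s) = 4/(s² + 16). F'(s) = -8s/(s² + 16)². F''(s) = -8(16 - 3s²)/(s² + 16)³ = (24s² - 128)/(s² + 16)³. So L{t²·sin(4t)} = (-1)² F''(s) = (24s² - 128)/(s² + 16)³. Then L{7·t²·sin(4t)} = 7·(24s² - 128)/(s² + 16)³ = (168s² - 896)/(s² + 16)³

Final answer: (168s² - 896)/(s² + 16)³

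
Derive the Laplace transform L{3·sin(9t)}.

L{sin(ωt)} = ω/(s² + ω²), so L{sin(9t)} = 9/(s² + 81). Then L{3·sin(9t)} = 3·9/(s² + 81) = 27/(s² + 81)

Final answer: 27/(s² + 81)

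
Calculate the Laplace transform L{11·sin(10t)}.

L{sin(ωt)} = ω/(s² + ω²), so L{sin(10t)} = 10/(s² + 100). Then L{11·sin(10t)} = 11·10/(s² + 100) = 110/(s² + 100)

Final answer: 110/(s² + 100)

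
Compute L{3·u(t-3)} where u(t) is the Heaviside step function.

L{u(t-a)} = e^(-as)/s. Here a=3, so L{u(t-3)} = e^(-3s)/s, and L{3·u(t-3)} = 3·e^(-3s)/s

Final answer: 3·e^(-3s)/s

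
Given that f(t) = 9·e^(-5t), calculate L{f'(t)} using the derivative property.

f(0) = 9, F(s) = 9/(s+5). L{f'(t)} = s·F(s) - f(0) = 9s/(s+5) - 9 = (9s - 9(s+5))/(s+5) = -45/(s+5)

Final answer: -45/(s+5)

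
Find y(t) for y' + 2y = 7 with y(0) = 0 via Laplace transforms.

sY + 2Y = 7/s. Y = 7/(s(s+2)). Partial fractions: Y = 7/2/s - 7/2/(s+2)

Final answer: y(t) = 7/2(1 - e^(-2t))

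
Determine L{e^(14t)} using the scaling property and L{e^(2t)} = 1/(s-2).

Using L{f(at)} = (1/a)F(s/a) with a=7 and f(t) = e^(2t): L{e^(14t)} = (1/7) · 1/((s/7)-2) = (1/7) · 7/(s-14) = 1/(s-14)

Final answer: 1/(s-14)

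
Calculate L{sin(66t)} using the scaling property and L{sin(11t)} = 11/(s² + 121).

Using L{f(at)} = (1/a)F(s/a) with a=6: L{sin(66t)} = (1/6) · 11/((s/6)² + 121) = (1/6) · 11·36/(s² + 4356) = 66/(s² + 4356)

Final answer: 66/(s² + 4356)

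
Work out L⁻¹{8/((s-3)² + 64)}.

Form: b/((s-a)² + b²) → e^(at)sin(bt). With a=3, b=8

Final answer: e^(3t)·sin(8t)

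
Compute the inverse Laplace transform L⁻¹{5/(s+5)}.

L⁻¹{1/(s-a)} = e^(at), so L⁻¹{1/(s+5)} = e^(-5t), and L⁻¹{5/(s+5)} = 5·e^(-5t)

Final answer: 5·e^(-5t)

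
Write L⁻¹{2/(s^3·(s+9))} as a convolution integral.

2/(s^3·(s+9)) = (2/s^3)·(1/(s+9)) = L{t^2}·L{e^(-9t)}. So f(t) = t^2*e^(-9t) = ∫₀ᵗ τ^2·e^(-9(t-τ)) dτ

Final answer: ∫₀ᵗ τ^2·e^(-9(t-τ)) dτ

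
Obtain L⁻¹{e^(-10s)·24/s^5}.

L⁻¹{24/s^5} = t^4. By the time shift theorem, L⁻¹{e^(-as)F(s)} = u(t-a)f(t-a) with a=10, so L⁻¹{e^(-10s)·24/s^5} = u(t-10)·(t-10)^4

Final answer: u(t-10)·(t-10)^4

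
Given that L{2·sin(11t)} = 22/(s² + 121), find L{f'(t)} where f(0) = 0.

L{f'(t)} = s·F(s) - f(0) = s·22/(s² + 121) - 0 = 22s/(s² + 121)

Final answer: 22s/(s² + 121)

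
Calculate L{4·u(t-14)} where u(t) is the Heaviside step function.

L{u(t-a)} = e^(-as)/s. Here a=14, so L{u(t-14)} = e^(-14s)/s, and L{4·u(t-14)} = 4·e^(-14s)/s

Final answer: 4·e^(-14s)/s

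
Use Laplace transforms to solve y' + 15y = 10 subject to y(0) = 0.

sY + 15Y = 10/s. Y = 10/(s(s+15)). Partial fractions: Y = 2/3/s - 2/3/(s+15)

Final answer: y(t) = 2/3(1 - e^(-15t))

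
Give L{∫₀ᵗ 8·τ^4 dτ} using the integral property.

L{∫₀ᵗ f(τ)dτ} = F(s)/s with f(t) = 8t^4. F(s) = 192/s^5, so L{∫₀ᵗ 8·τ^4 dτ} = (192/s^5)/s = 192/s^6. (Check: ∫₀ᵗ 8·τ^4 dτ = 8t^5/5.)

Final answer: 192/s^6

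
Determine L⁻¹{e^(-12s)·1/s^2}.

L⁻¹{1/s^2} = t. By the time shift theorem, L⁻¹{e^(-as)F(s)} = u(t-a)f(t-a) with a=12, so L⁻¹{e^(-12s)·1/s^2} = u(t-12)·(t-12)

Final answer: u(t-12)·(t-12)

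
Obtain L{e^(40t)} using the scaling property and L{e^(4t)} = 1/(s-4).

Using L{f(at)} = (1/a)F(s/a) with a=10 and f(t) = e^(4t): L{e^(40t)} = (1/10) · 1/((s/10)-4) = (1/10) · 10/(s-40) = 1/(s-40)

Final answer: 1/(s-40)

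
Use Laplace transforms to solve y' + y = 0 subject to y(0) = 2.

L{y'} + L{y} = 0. sY - 2 + Y = 0. Y(s+1) = 2. Y = 2/(s+1)

Final answer: y(t) = 2e^(-t)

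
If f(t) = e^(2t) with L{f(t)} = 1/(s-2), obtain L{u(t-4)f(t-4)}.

Time shift theorem: L{u(t-a)f(t-a)} = e^(-as)F(s). Here a=4, F(s) = 1/(s-2), so L{u(t-4)f(t-4)} = e^(-4s)·1/(s-2)

Final answer: e^(-4s)·1/(s-2)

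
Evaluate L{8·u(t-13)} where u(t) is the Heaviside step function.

L{u(t-a)} = e^(-as)/s. Here a=13, so L{u(t-13)} = e^(-13s)/s, and L{8·u(t-13)} = 8·e^(-13s)/s

Final answer: 8·e^(-13s)/s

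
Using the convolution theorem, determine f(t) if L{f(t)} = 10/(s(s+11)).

10/(s(s+11)) = (10/s)·(1/(s+11)) = L{10}·L{e^(-11t)}. By convolution, f(t) = 10*e^(-11t) = ∫₀ᵗ 10·e^(-11τ) dτ = 10·(1 - e^(-11t))/11

Final answer: 10·(1 - e^(-11t))/11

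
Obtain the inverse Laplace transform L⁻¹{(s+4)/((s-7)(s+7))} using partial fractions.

Using partial fractions, f(t) = (11e^(7t) + 3e^(-7t))/14

Final answer: (11e^(7t) + 3e^(-7t))/14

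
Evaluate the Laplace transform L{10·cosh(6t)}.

L{cosh(ωt)} = s/(s² - ω²), so L{cosh(6t)} = s/(s² - 36). Then L{10·cosh(6t)} = 10·s/(s² - 36) = 10s/(s² - 36)

Final answer: 10s/(s² - 36)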